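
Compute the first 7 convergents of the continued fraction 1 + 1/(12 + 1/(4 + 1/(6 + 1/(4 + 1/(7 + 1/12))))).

1/1, 13/12, 53/49, 331/306, 1377/1273, 9970/9217, 121017/111877

Using the convergent recurrence p_i = a_i*p_{i-1} + p_{i-2}, q_i = a_i*q_{i-1} + q_{i-2} with p_{-2}=0, p_{-1}=1, q_{-2}=1, q_{-1}=0:
  i=0: a_0=1, p_0 = 1*1 + 0 = 1, q_0 = 1*0 + 1 = 1.
  i=1: a_1=12, p_1 = 12*1 + 1 = 13, q_1 = 12*1 + 0 = 12.
  i=2: a_2=4, p_2 = 4*13 + 1 = 53, q_2 = 4*12 + 1 = 49.
  i=3: a_3=6, p_3 = 6*53 + 13 = 331, q_3 = 6*49 + 12 = 306.
  i=4: a_4=4, p_4 = 4*331 + 53 = 1377, q_4 = 4*306 + 49 = 1273.
  i=5: a_5=7, p_5 = 7*1377 + 331 = 9970, q_5 = 7*1273 + 306 = 9217.
  i=6: a_6=12, p_6 = 12*9970 + 1377 = 121017, q_6 = 12*9217 + 1273 = 111877.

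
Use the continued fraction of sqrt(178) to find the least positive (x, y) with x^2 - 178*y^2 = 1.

(x, y) = (1601, 120)

First expand sqrt(178) as a continued fraction. With x_i = (sqrt(178) + m_i)/d_i and (m_0, d_0) = (0, 1): a_0 = floor(sqrt(178)) = 13, since 13^2 = 169 <= 178 < 196 = 14^2.
Iterate m_{i+1} = d_i*a_i - m_i, d_{i+1} = (178 - m_{i+1}^2)/d_i, a_{i+1} = floor((a_0 + m_{i+1})/d_{i+1}):
  m_1 = 1*13 - 0 = 13, d_1 = (178 - 13^2)/1 = 9/1 = 9, a_1 = floor((13 + 13)/9) = 2.
  m_2 = 9*2 - 13 = 5, d_2 = (178 - 5^2)/9 = 153/9 = 17, a_2 = floor((13 + 5)/17) = 1.
  m_3 = 17*1 - 5 = 12, d_3 = (178 - 12^2)/17 = 34/17 = 2, a_3 = floor((13 + 12)/2) = 12.
  m_4 = 2*12 - 12 = 12, d_4 = (178 - 12^2)/2 = 34/2 = 17, a_4 = floor((13 + 12)/17) = 1.
  m_5 = 17*1 - 12 = 5, d_5 = (178 - 5^2)/17 = 153/17 = 9, a_5 = floor((13 + 5)/9) = 2.
  m_6 = 9*2 - 5 = 13, d_6 = (178 - 13^2)/9 = 9/9 = 1, a_6 = floor((13 + 13)/1) = 26.
  m_7 = 1*26 - 13 = 13, d_7 = (178 - 13^2)/1 = 9/1 = 9: (m_7, d_7) = (m_1, d_1) = (13, 9), so from here the quotients repeat a_1, ..., a_6; the period length is 6.
So sqrt(178) = [13; (2, 1, 12, 1, 2, 26)] with period length k = 6.
k is even, so the fundamental solution of x^2 - 178y^2 = 1 is (p_{k-1}, q_{k-1}) = (p_5, q_5); compute convergents through index 5.
Convergents (p_i = a_i*p_{i-1} + p_{i-2}, q_i = a_i*q_{i-1} + q_{i-2} with p_{-2}=0, p_{-1}=1, q_{-2}=1, q_{-1}=0):
  i=0: a_0=13, p_0 = 13*1 + 0 = 13, q_0 = 13*0 + 1 = 1.
  i=1: a_1=2, p_1 = 2*13 + 1 = 27, q_1 = 2*1 + 0 = 2.
  i=2: a_2=1, p_2 = 1*27 + 13 = 40, q_2 = 1*2 + 1 = 3.
  i=3: a_3=12, p_3 = 12*40 + 27 = 507, q_3 = 12*3 + 2 = 38.
  i=4: a_4=1, p_4 = 1*507 + 40 = 547, q_4 = 1*38 + 3 = 41.
  i=5: a_5=2, p_5 = 2*547 + 507 = 1601, q_5 = 2*41 + 38 = 120.
Check: 1601^2 - 178*120^2 = 2563201 - 2563200 = 1, so (x, y) = (1601, 120) solves the equation, and by the theorem it is the least positive solution.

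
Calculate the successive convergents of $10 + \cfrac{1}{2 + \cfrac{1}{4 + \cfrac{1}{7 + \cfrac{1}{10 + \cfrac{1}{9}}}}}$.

10/1, 21/2, 94/9, 679/65, 6884/659, 62635/5996

Using the convergent recurrence p_i = a_i*p_{i-1} + p_{i-2}, q_i = a_i*q_{i-1} + q_{i-2} with p_{-2}=0, p_{-1}=1, q_{-2}=1, q_{-1}=0:
  i=0: a_0=10, p_0 = 10*1 + 0 = 10, q_0 = 10*0 + 1 = 1.
  i=1: a_1=2, p_1 = 2*10 + 1 = 21, q_1 = 2*1 + 0 = 2.
  i=2: a_2=4, p_2 = 4*21 + 10 = 94, q_2 = 4*2 + 1 = 9.
  i=3: a_3=7, p_3 = 7*94 + 21 = 679, q_3 = 7*9 + 2 = 65.
  i=4: a_4=10, p_4 = 10*679 + 94 = 6884, q_4 = 10*65 + 9 = 659.
  i=5: a_5=9, p_5 = 9*6884 + 679 = 62635, q_5 = 9*659 + 65 = 5996.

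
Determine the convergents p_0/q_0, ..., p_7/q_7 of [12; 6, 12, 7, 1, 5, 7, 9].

Using the convergent recurrence p_i = a_i*p_{i-1} + p_{i-2}, q_i = a_i*q_{i-1} + q_{i-2} with p_{-2}=0, p_{-1}=1, q_{-2}=1, q_{-1}=0:
  i=0: a_0=12, p_0 = 12*1 + 0 = 12, q_0 = 12*0 + 1 = 1.
  i=1: a_1=6, p_1 = 6*12 + 1 = 73, q_1 = 6*1 + 0 = 6.
  i=2: a_2=12, p_2 = 12*73 + 12 = 888, q_2 = 12*6 + 1 = 73.
  i=3: a_3=7, p_3 = 7*888 + 73 = 6289, q_3 = 7*73 + 6 = 517.
  i=4: a_4=1, p_4 = 1*6289 + 888 = 7177, q_4 = 1*517 + 73 = 590.
  i=5: a_5=5, p_5 = 5*7177 + 6289 = 42174, q_5 = 5*590 + 517 = 3467.
  i=6: a_6=7, p_6 = 7*42174 + 7177 = 302395, q_6 = 7*3467 + 590 = 24859.
  i=7: a_7=9, p_7 = 9*302395 + 42174 = 2763729, q_7 = 9*24859 + 3467 = 227198.

12/1, 73/6, 888/73, 6289/517, 7177/590, 42174/3467, 302395/24859, 2763729/227198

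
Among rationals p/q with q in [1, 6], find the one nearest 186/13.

43/3

Expand x = 186/13 as a continued fraction with the Euclidean algorithm:
  186 = 14*13 + 4, so a_0 = 14.
  13 = 3*4 + 1, so a_1 = 3.
  4 = 4*1 + 0, so a_2 = 4.
so x = [14; 3, 4].
Convergents (p_i = a_i*p_{i-1} + p_{i-2}, q_i = a_i*q_{i-1} + q_{i-2} with p_{-2}=0, p_{-1}=1, q_{-2}=1, q_{-1}=0), until the denominator exceeds 6:
  i=0: a_0=14, p_0 = 14*1 + 0 = 14, q_0 = 14*0 + 1 = 1.
  i=1: a_1=3, p_1 = 3*14 + 1 = 43, q_1 = 3*1 + 0 = 3.
  i=2: a_2=4, p_2 = 4*43 + 14 = 186, q_2 = 4*3 + 1 = 13.
q_2 = 13 > 6, so the last convergent with denominator <= 6 is p_1/q_1 = 43/3.
The closest fraction with denominator <= 6 is either p_1/q_1 or the intermediate fraction (k*p_1 + p_0)/(k*q_1 + q_0) with the largest k >= 1 whose denominator stays <= 6; these approach x as k grows, and every other convergent or intermediate fraction in range is farther away.
Largest k: floor((6 - q_0)/q_1) = floor((6 - 1)/3) = 1.
That gives (1*43 + 14)/(1*3 + 1) = 57/4.
Compare the errors: |x - 43/3| = |186*3 - 43*13|/(13*3) = 1/39, and |x - 57/4| = |186*4 - 57*13|/(13*4) = 3/52.
Cross-multiplying, 1*52 = 52 < 117 = 3*39, so 1/39 is smaller: the convergent 43/3 is closer to x than 57/4.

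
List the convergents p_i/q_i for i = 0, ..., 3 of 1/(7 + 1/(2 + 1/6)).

Using the convergent recurrence p_i = a_i*p_{i-1} + p_{i-2}, q_i = a_i*q_{i-1} + q_{i-2} with p_{-2}=0, p_{-1}=1, q_{-2}=1, q_{-1}=0:
  i=0: a_0=0, p_0 = 0*1 + 0 = 0, q_0 = 0*0 + 1 = 1.
  i=1: a_1=7, p_1 = 7*0 + 1 = 1, q_1 = 7*1 + 0 = 7.
  i=2: a_2=2, p_2 = 2*1 + 0 = 2, q_2 = 2*7 + 1 = 15.
  i=3: a_3=6, p_3 = 6*2 + 1 = 13, q_3 = 6*15 + 7 = 97.

0/1, 1/7, 2/15, 13/97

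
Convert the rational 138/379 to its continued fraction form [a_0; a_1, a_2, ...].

Run the Euclidean algorithm on 138 and 379; the successive quotients are the partial quotients a_0, a_1, ... (each step inverts the fractional part left over by the previous one):
  138 = 0*379 + 138, so a_0 = 0.
  379 = 2*138 + 103, so a_1 = 2.
  138 = 1*103 + 35, so a_2 = 1.
  103 = 2*35 + 33, so a_3 = 2.
  35 = 1*33 + 2, so a_4 = 1.
  33 = 16*2 + 1, so a_5 = 16.
  2 = 2*1 + 0, so a_6 = 2.
The remainder reaches 0 after 7 divisions, so the expansion has 7 partial quotients, read off in order.

[0; 2, 1, 2, 1, 16, 2]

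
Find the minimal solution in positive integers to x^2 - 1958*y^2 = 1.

(x, y) = (177, 4)

First expand sqrt(1958) as a continued fraction. With x_i = (sqrt(1958) + m_i)/d_i and (m_0, d_0) = (0, 1): a_0 = floor(sqrt(1958)) = 44, since 44^2 = 1936 <= 1958 < 2025 = 45^2.
Iterate m_{i+1} = d_i*a_i - m_i, d_{i+1} = (1958 - m_{i+1}^2)/d_i, a_{i+1} = floor((a_0 + m_{i+1})/d_{i+1}):
  m_1 = 1*44 - 0 = 44, d_1 = (1958 - 44^2)/1 = 22/1 = 22, a_1 = floor((44 + 44)/22) = 4.
  m_2 = 22*4 - 44 = 44, d_2 = (1958 - 44^2)/22 = 22/22 = 1, a_2 = floor((44 + 44)/1) = 88.
  m_3 = 1*88 - 44 = 44, d_3 = (1958 - 44^2)/1 = 22/1 = 22: (m_3, d_3) = (m_1, d_1) = (44, 22), so from here the quotients repeat a_1, a_2; the period length is 2.
So sqrt(1958) = [44; (4, 88)] with period length k = 2.
k is even, so the fundamental solution of x^2 - 1958y^2 = 1 is (p_{k-1}, q_{k-1}) = (p_1, q_1); compute convergents through index 1.
Convergents (p_i = a_i*p_{i-1} + p_{i-2}, q_i = a_i*q_{i-1} + q_{i-2} with p_{-2}=0, p_{-1}=1, q_{-2}=1, q_{-1}=0):
  i=0: a_0=44, p_0 = 44*1 + 0 = 44, q_0 = 44*0 + 1 = 1.
  i=1: a_1=4, p_1 = 4*44 + 1 = 177, q_1 = 4*1 + 0 = 4.
Check: 177^2 - 1958*4^2 = 31329 - 31328 = 1, so (x, y) = (177, 4) solves the equation, and by the theorem it is the least positive solution.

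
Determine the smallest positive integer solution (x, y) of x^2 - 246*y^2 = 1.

First expand sqrt(246) as a continued fraction. With x_i = (sqrt(246) + m_i)/d_i and (m_0, d_0) = (0, 1): a_0 = floor(sqrt(246)) = 15, since 15^2 = 225 <= 246 < 256 = 16^2.
Iterate m_{i+1} = d_i*a_i - m_i, d_{i+1} = (246 - m_{i+1}^2)/d_i, a_{i+1} = floor((a_0 + m_{i+1})/d_{i+1}):
  m_1 = 1*15 - 0 = 15, d_1 = (246 - 15^2)/1 = 21/1 = 21, a_1 = floor((15 + 15)/21) = 1.
  m_2 = 21*1 - 15 = 6, d_2 = (246 - 6^2)/21 = 210/21 = 10, a_2 = floor((15 + 6)/10) = 2.
  m_3 = 10*2 - 6 = 14, d_3 = (246 - 14^2)/10 = 50/10 = 5, a_3 = floor((15 + 14)/5) = 5.
  m_4 = 5*5 - 14 = 11, d_4 = (246 - 11^2)/5 = 125/5 = 25, a_4 = floor((15 + 11)/25) = 1.
  m_5 = 25*1 - 11 = 14, d_5 = (246 - 14^2)/25 = 50/25 = 2, a_5 = floor((15 + 14)/2) = 14.
  m_6 = 2*14 - 14 = 14, d_6 = (246 - 14^2)/2 = 50/2 = 25, a_6 = floor((15 + 14)/25) = 1.
  m_7 = 25*1 - 14 = 11, d_7 = (246 - 11^2)/25 = 125/25 = 5, a_7 = floor((15 + 11)/5) = 5.
  m_8 = 5*5 - 11 = 14, d_8 = (246 - 14^2)/5 = 50/5 = 10, a_8 = floor((15 + 14)/10) = 2.
  m_9 = 10*2 - 14 = 6, d_9 = (246 - 6^2)/10 = 210/10 = 21, a_9 = floor((15 + 6)/21) = 1.
  m_10 = 21*1 - 6 = 15, d_10 = (246 - 15^2)/21 = 21/21 = 1, a_10 = floor((15 + 15)/1) = 30.
  m_11 = 1*30 - 15 = 15, d_11 = (246 - 15^2)/1 = 21/1 = 21: (m_11, d_11) = (m_1, d_1) = (15, 21), so from here the quotients repeat a_1, ..., a_10; the period length is 10.
So sqrt(246) = [15; (1, 2, 5, 1, 14, 1, 5, 2, 1, 30)] with period length k = 10.
k is even, so the fundamental solution of x^2 - 246y^2 = 1 is (p_{k-1}, q_{k-1}) = (p_9, q_9); compute convergents through index 9.
Convergents (p_i = a_i*p_{i-1} + p_{i-2}, q_i = a_i*q_{i-1} + q_{i-2} with p_{-2}=0, p_{-1}=1, q_{-2}=1, q_{-1}=0):
  i=0: a_0=15, p_0 = 15*1 + 0 = 15, q_0 = 15*0 + 1 = 1.
  i=1: a_1=1, p_1 = 1*15 + 1 = 16, q_1 = 1*1 + 0 = 1.
  i=2: a_2=2, p_2 = 2*16 + 15 = 47, q_2 = 2*1 + 1 = 3.
  i=3: a_3=5, p_3 = 5*47 + 16 = 251, q_3 = 5*3 + 1 = 16.
  i=4: a_4=1, p_4 = 1*251 + 47 = 298, q_4 = 1*16 + 3 = 19.
  i=5: a_5=14, p_5 = 14*298 + 251 = 4423, q_5 = 14*19 + 16 = 282.
  i=6: a_6=1, p_6 = 1*4423 + 298 = 4721, q_6 = 1*282 + 19 = 301.
  i=7: a_7=5, p_7 = 5*4721 + 4423 = 28028, q_7 = 5*301 + 282 = 1787.
  i=8: a_8=2, p_8 = 2*28028 + 4721 = 60777, q_8 = 2*1787 + 301 = 3875.
  i=9: a_9=1, p_9 = 1*60777 + 28028 = 88805, q_9 = 1*3875 + 1787 = 5662.
Check: 88805^2 - 246*5662^2 = 7886328025 - 7886328024 = 1, so (x, y) = (88805, 5662) solves the equation, and by the theorem it is the least positive solution.

(x, y) = (88805, 5662)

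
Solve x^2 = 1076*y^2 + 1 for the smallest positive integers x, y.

First expand sqrt(1076) as a continued fraction. With x_i = (sqrt(1076) + m_i)/d_i and (m_0, d_0) = (0, 1): a_0 = floor(sqrt(1076)) = 32, since 32^2 = 1024 <= 1076 < 1089 = 33^2.
Iterate m_{i+1} = d_i*a_i - m_i, d_{i+1} = (1076 - m_{i+1}^2)/d_i, a_{i+1} = floor((a_0 + m_{i+1})/d_{i+1}):
  m_1 = 1*32 - 0 = 32, d_1 = (1076 - 32^2)/1 = 52/1 = 52, a_1 = floor((32 + 32)/52) = 1.
  m_2 = 52*1 - 32 = 20, d_2 = (1076 - 20^2)/52 = 676/52 = 13, a_2 = floor((32 + 20)/13) = 4.
  m_3 = 13*4 - 20 = 32, d_3 = (1076 - 32^2)/13 = 52/13 = 4, a_3 = floor((32 + 32)/4) = 16.
  m_4 = 4*16 - 32 = 32, d_4 = (1076 - 32^2)/4 = 52/4 = 13, a_4 = floor((32 + 32)/13) = 4.
  m_5 = 13*4 - 32 = 20, d_5 = (1076 - 20^2)/13 = 676/13 = 52, a_5 = floor((32 + 20)/52) = 1.
  m_6 = 52*1 - 20 = 32, d_6 = (1076 - 32^2)/52 = 52/52 = 1, a_6 = floor((32 + 32)/1) = 64.
  m_7 = 1*64 - 32 = 32, d_7 = (1076 - 32^2)/1 = 52/1 = 52: (m_7, d_7) = (m_1, d_1) = (32, 52), so from here the quotients repeat a_1, ..., a_6; the period length is 6.
So sqrt(1076) = [32; (1, 4, 16, 4, 1, 64)] with period length k = 6.
k is even, so the fundamental solution of x^2 - 1076y^2 = 1 is (p_{k-1}, q_{k-1}) = (p_5, q_5); compute convergents through index 5.
Convergents (p_i = a_i*p_{i-1} + p_{i-2}, q_i = a_i*q_{i-1} + q_{i-2} with p_{-2}=0, p_{-1}=1, q_{-2}=1, q_{-1}=0):
  i=0: a_0=32, p_0 = 32*1 + 0 = 32, q_0 = 32*0 + 1 = 1.
  i=1: a_1=1, p_1 = 1*32 + 1 = 33, q_1 = 1*1 + 0 = 1.
  i=2: a_2=4, p_2 = 4*33 + 32 = 164, q_2 = 4*1 + 1 = 5.
  i=3: a_3=16, p_3 = 16*164 + 33 = 2657, q_3 = 16*5 + 1 = 81.
  i=4: a_4=4, p_4 = 4*2657 + 164 = 10792, q_4 = 4*81 + 5 = 329.
  i=5: a_5=1, p_5 = 1*10792 + 2657 = 13449, q_5 = 1*329 + 81 = 410.
Check: 13449^2 - 1076*410^2 = 180875601 - 180875600 = 1, so (x, y) = (13449, 410) solves the equation, and by the theorem it is the least positive solution.

(x, y) = (13449, 410)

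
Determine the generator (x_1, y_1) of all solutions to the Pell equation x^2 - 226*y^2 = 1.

(x, y) = (451, 30)

First expand sqrt(226) as a continued fraction. With x_i = (sqrt(226) + m_i)/d_i and (m_0, d_0) = (0, 1): a_0 = floor(sqrt(226)) = 15, since 15^2 = 225 <= 226 < 256 = 16^2.
Iterate m_{i+1} = d_i*a_i - m_i, d_{i+1} = (226 - m_{i+1}^2)/d_i, a_{i+1} = floor((a_0 + m_{i+1})/d_{i+1}):
  m_1 = 1*15 - 0 = 15, d_1 = (226 - 15^2)/1 = 1/1 = 1, a_1 = floor((15 + 15)/1) = 30.
  m_2 = 1*30 - 15 = 15, d_2 = (226 - 15^2)/1 = 1/1 = 1: (m_2, d_2) = (m_1, d_1) = (15, 1), so from here the quotient a_1 repeats; the period length is 1.
So sqrt(226) = [15; (30)] with period length k = 1.
k is odd, so (p_{k-1}, q_{k-1}) only solves x^2 - 226y^2 = -1 and the fundamental solution of x^2 - 226y^2 = 1 is (p_{2k-1}, q_{2k-1}) = (p_1, q_1); compute convergents through index 1, running through the period twice.
Convergents (p_i = a_i*p_{i-1} + p_{i-2}, q_i = a_i*q_{i-1} + q_{i-2} with p_{-2}=0, p_{-1}=1, q_{-2}=1, q_{-1}=0):
  i=0: a_0=15, p_0 = 15*1 + 0 = 15, q_0 = 15*0 + 1 = 1.
  i=1: a_1=30, p_1 = 30*15 + 1 = 451, q_1 = 30*1 + 0 = 30.
Indeed p_0^2 - 226*q_0^2 = 225 - 226 = -1, not +1.
Check: 451^2 - 226*30^2 = 203401 - 203400 = 1, so (x, y) = (451, 30) solves the equation, and by the theorem it is the least positive solution.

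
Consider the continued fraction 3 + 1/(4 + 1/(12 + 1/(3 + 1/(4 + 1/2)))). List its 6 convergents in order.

Using the convergent recurrence p_i = a_i*p_{i-1} + p_{i-2}, q_i = a_i*q_{i-1} + q_{i-2} with p_{-2}=0, p_{-1}=1, q_{-2}=1, q_{-1}=0:
  i=0: a_0=3, p_0 = 3*1 + 0 = 3, q_0 = 3*0 + 1 = 1.
  i=1: a_1=4, p_1 = 4*3 + 1 = 13, q_1 = 4*1 + 0 = 4.
  i=2: a_2=12, p_2 = 12*13 + 3 = 159, q_2 = 12*4 + 1 = 49.
  i=3: a_3=3, p_3 = 3*159 + 13 = 490, q_3 = 3*49 + 4 = 151.
  i=4: a_4=4, p_4 = 4*490 + 159 = 2119, q_4 = 4*151 + 49 = 653.
  i=5: a_5=2, p_5 = 2*2119 + 490 = 4728, q_5 = 2*653 + 151 = 1457.

3/1, 13/4, 159/49, 490/151, 2119/653, 4728/1457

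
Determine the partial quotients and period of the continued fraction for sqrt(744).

Write x_i = (sqrt(744) + m_i)/d_i with (m_0, d_0) = (0, 1). a_0 = floor(sqrt(744)) = 27, since 27^2 = 729 <= 744 < 784 = 28^2.
Iterate m_{i+1} = d_i*a_i - m_i, d_{i+1} = (744 - m_{i+1}^2)/d_i, a_{i+1} = floor((a_0 + m_{i+1})/d_{i+1}):
  m_1 = 1*27 - 0 = 27, d_1 = (744 - 27^2)/1 = 15/1 = 15, a_1 = floor((27 + 27)/15) = 3.
  m_2 = 15*3 - 27 = 18, d_2 = (744 - 18^2)/15 = 420/15 = 28, a_2 = floor((27 + 18)/28) = 1.
  m_3 = 28*1 - 18 = 10, d_3 = (744 - 10^2)/28 = 644/28 = 23, a_3 = floor((27 + 10)/23) = 1.
  m_4 = 23*1 - 10 = 13, d_4 = (744 - 13^2)/23 = 575/23 = 25, a_4 = floor((27 + 13)/25) = 1.
  m_5 = 25*1 - 13 = 12, d_5 = (744 - 12^2)/25 = 600/25 = 24, a_5 = floor((27 + 12)/24) = 1.
  m_6 = 24*1 - 12 = 12, d_6 = (744 - 12^2)/24 = 600/24 = 25, a_6 = floor((27 + 12)/25) = 1.
  m_7 = 25*1 - 12 = 13, d_7 = (744 - 13^2)/25 = 575/25 = 23, a_7 = floor((27 + 13)/23) = 1.
  m_8 = 23*1 - 13 = 10, d_8 = (744 - 10^2)/23 = 644/23 = 28, a_8 = floor((27 + 10)/28) = 1.
  m_9 = 28*1 - 10 = 18, d_9 = (744 - 18^2)/28 = 420/28 = 15, a_9 = floor((27 + 18)/15) = 3.
  m_10 = 15*3 - 18 = 27, d_10 = (744 - 27^2)/15 = 15/15 = 1, a_10 = floor((27 + 27)/1) = 54.
  m_11 = 1*54 - 27 = 27, d_11 = (744 - 27^2)/1 = 15/1 = 15: (m_11, d_11) = (m_1, d_1) = (27, 15), so from here the quotients repeat a_1, ..., a_10; the period length is 10.
Hence the expansion of sqrt(744) is a_0 = 27 followed by the repeating block 3, 1, 1, 1, 1, 1, 1, 1, 3, 54 (period 10).

[27; (3, 1, 1, 1, 1, 1, 1, 1, 3, 54)]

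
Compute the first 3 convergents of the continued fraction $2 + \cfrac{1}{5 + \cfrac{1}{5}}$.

Using the convergent recurrence p_i = a_i*p_{i-1} + p_{i-2}, q_i = a_i*q_{i-1} + q_{i-2} with p_{-2}=0, p_{-1}=1, q_{-2}=1, q_{-1}=0:
  i=0: a_0=2, p_0 = 2*1 + 0 = 2, q_0 = 2*0 + 1 = 1.
  i=1: a_1=5, p_1 = 5*2 + 1 = 11, q_1 = 5*1 + 0 = 5.
  i=2: a_2=5, p_2 = 5*11 + 2 = 57, q_2 = 5*5 + 1 = 26.

2/1, 11/5, 57/26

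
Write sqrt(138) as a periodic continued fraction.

[11; (1, 2, 1, 22)]

Write x_i = (sqrt(138) + m_i)/d_i with (m_0, d_0) = (0, 1). a_0 = floor(sqrt(138)) = 11, since 11^2 = 121 <= 138 < 144 = 12^2.
Iterate m_{i+1} = d_i*a_i - m_i, d_{i+1} = (138 - m_{i+1}^2)/d_i, a_{i+1} = floor((a_0 + m_{i+1})/d_{i+1}):
  m_1 = 1*11 - 0 = 11, d_1 = (138 - 11^2)/1 = 17/1 = 17, a_1 = floor((11 + 11)/17) = 1.
  m_2 = 17*1 - 11 = 6, d_2 = (138 - 6^2)/17 = 102/17 = 6, a_2 = floor((11 + 6)/6) = 2.
  m_3 = 6*2 - 6 = 6, d_3 = (138 - 6^2)/6 = 102/6 = 17, a_3 = floor((11 + 6)/17) = 1.
  m_4 = 17*1 - 6 = 11, d_4 = (138 - 11^2)/17 = 17/17 = 1, a_4 = floor((11 + 11)/1) = 22.
  m_5 = 1*22 - 11 = 11, d_5 = (138 - 11^2)/1 = 17/1 = 17: (m_5, d_5) = (m_1, d_1) = (11, 17), so from here the quotients repeat a_1, ..., a_4; the period length is 4.
Hence the expansion of sqrt(138) is a_0 = 11 followed by the repeating block 1, 2, 1, 22 (period 4).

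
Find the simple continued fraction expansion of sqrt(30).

[5; (2, 10)]

Write x_i = (sqrt(30) + m_i)/d_i with (m_0, d_0) = (0, 1). a_0 = floor(sqrt(30)) = 5, since 5^2 = 25 <= 30 < 36 = 6^2.
Iterate m_{i+1} = d_i*a_i - m_i, d_{i+1} = (30 - m_{i+1}^2)/d_i, a_{i+1} = floor((a_0 + m_{i+1})/d_{i+1}):
  m_1 = 1*5 - 0 = 5, d_1 = (30 - 5^2)/1 = 5/1 = 5, a_1 = floor((5 + 5)/5) = 2.
  m_2 = 5*2 - 5 = 5, d_2 = (30 - 5^2)/5 = 5/5 = 1, a_2 = floor((5 + 5)/1) = 10.
  m_3 = 1*10 - 5 = 5, d_3 = (30 - 5^2)/1 = 5/1 = 5: (m_3, d_3) = (m_1, d_1) = (5, 5), so from here the quotients repeat a_1, a_2; the period length is 2.
Hence the expansion of sqrt(30) is a_0 = 5 followed by the repeating block 2, 10 (period 2).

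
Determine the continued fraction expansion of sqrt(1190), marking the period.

Write x_i = (sqrt(1190) + m_i)/d_i with (m_0, d_0) = (0, 1). a_0 = floor(sqrt(1190)) = 34, since 34^2 = 1156 <= 1190 < 1225 = 35^2.
Iterate m_{i+1} = d_i*a_i - m_i, d_{i+1} = (1190 - m_{i+1}^2)/d_i, a_{i+1} = floor((a_0 + m_{i+1})/d_{i+1}):
  m_1 = 1*34 - 0 = 34, d_1 = (1190 - 34^2)/1 = 34/1 = 34, a_1 = floor((34 + 34)/34) = 2.
  m_2 = 34*2 - 34 = 34, d_2 = (1190 - 34^2)/34 = 34/34 = 1, a_2 = floor((34 + 34)/1) = 68.
  m_3 = 1*68 - 34 = 34, d_3 = (1190 - 34^2)/1 = 34/1 = 34: (m_3, d_3) = (m_1, d_1) = (34, 34), so from here the quotients repeat a_1, a_2; the period length is 2.
Hence the expansion of sqrt(1190) is a_0 = 34 followed by the repeating block 2, 68 (period 2).

[34; (2, 68)]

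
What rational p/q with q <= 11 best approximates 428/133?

Expand x = 428/133 as a continued fraction with the Euclidean algorithm:
  428 = 3*133 + 29, so a_0 = 3.
  133 = 4*29 + 17, so a_1 = 4.
  29 = 1*17 + 12, so a_2 = 1.
  17 = 1*12 + 5, so a_3 = 1.
  12 = 2*5 + 2, so a_4 = 2.
  5 = 2*2 + 1, so a_5 = 2.
  2 = 2*1 + 0, so a_6 = 2.
so x = [3; 4, 1, 1, 2, 2, 2].
Convergents (p_i = a_i*p_{i-1} + p_{i-2}, q_i = a_i*q_{i-1} + q_{i-2} with p_{-2}=0, p_{-1}=1, q_{-2}=1, q_{-1}=0), until the denominator exceeds 11:
  i=0: a_0=3, p_0 = 3*1 + 0 = 3, q_0 = 3*0 + 1 = 1.
  i=1: a_1=4, p_1 = 4*3 + 1 = 13, q_1 = 4*1 + 0 = 4.
  i=2: a_2=1, p_2 = 1*13 + 3 = 16, q_2 = 1*4 + 1 = 5.
  i=3: a_3=1, p_3 = 1*16 + 13 = 29, q_3 = 1*5 + 4 = 9.
  i=4: a_4=2, p_4 = 2*29 + 16 = 74, q_4 = 2*9 + 5 = 23.
q_4 = 23 > 11, so the last convergent with denominator <= 11 is p_3/q_3 = 29/9.
The closest fraction with denominator <= 11 is either p_3/q_3 or the intermediate fraction (k*p_3 + p_2)/(k*q_3 + q_2) with the largest k >= 1 whose denominator stays <= 11; these approach x as k grows, and every other convergent or intermediate fraction in range is farther away.
Largest k: floor((11 - q_2)/q_3) = floor((11 - 5)/9) = 0.
Since k = 0, no intermediate fraction beyond p_3/q_3 has denominator <= 11, so the convergent 29/9 is the closest (its error is |428*9 - 29*133|/(133*9) = 5/1197).

29/9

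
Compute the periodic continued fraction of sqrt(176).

Write x_i = (sqrt(176) + m_i)/d_i with (m_0, d_0) = (0, 1). a_0 = floor(sqrt(176)) = 13, since 13^2 = 169 <= 176 < 196 = 14^2.
Iterate m_{i+1} = d_i*a_i - m_i, d_{i+1} = (176 - m_{i+1}^2)/d_i, a_{i+1} = floor((a_0 + m_{i+1})/d_{i+1}):
  m_1 = 1*13 - 0 = 13, d_1 = (176 - 13^2)/1 = 7/1 = 7, a_1 = floor((13 + 13)/7) = 3.
  m_2 = 7*3 - 13 = 8, d_2 = (176 - 8^2)/7 = 112/7 = 16, a_2 = floor((13 + 8)/16) = 1.
  m_3 = 16*1 - 8 = 8, d_3 = (176 - 8^2)/16 = 112/16 = 7, a_3 = floor((13 + 8)/7) = 3.
  m_4 = 7*3 - 8 = 13, d_4 = (176 - 13^2)/7 = 7/7 = 1, a_4 = floor((13 + 13)/1) = 26.
  m_5 = 1*26 - 13 = 13, d_5 = (176 - 13^2)/1 = 7/1 = 7: (m_5, d_5) = (m_1, d_1) = (13, 7), so from here the quotients repeat a_1, ..., a_4; the period length is 4.
Hence the expansion of sqrt(176) is a_0 = 13 followed by the repeating block 3, 1, 3, 26 (period 4).

[13; (3, 1, 3, 26)]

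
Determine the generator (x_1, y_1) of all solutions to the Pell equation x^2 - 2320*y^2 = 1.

First expand sqrt(2320) as a continued fraction. With x_i = (sqrt(2320) + m_i)/d_i and (m_0, d_0) = (0, 1): a_0 = floor(sqrt(2320)) = 48, since 48^2 = 2304 <= 2320 < 2401 = 49^2.
Iterate m_{i+1} = d_i*a_i - m_i, d_{i+1} = (2320 - m_{i+1}^2)/d_i, a_{i+1} = floor((a_0 + m_{i+1})/d_{i+1}):
  m_1 = 1*48 - 0 = 48, d_1 = (2320 - 48^2)/1 = 16/1 = 16, a_1 = floor((48 + 48)/16) = 6.
  m_2 = 16*6 - 48 = 48, d_2 = (2320 - 48^2)/16 = 16/16 = 1, a_2 = floor((48 + 48)/1) = 96.
  m_3 = 1*96 - 48 = 48, d_3 = (2320 - 48^2)/1 = 16/1 = 16: (m_3, d_3) = (m_1, d_1) = (48, 16), so from here the quotients repeat a_1, a_2; the period length is 2.
So sqrt(2320) = [48; (6, 96)] with period length k = 2.
k is even, so the fundamental solution of x^2 - 2320y^2 = 1 is (p_{k-1}, q_{k-1}) = (p_1, q_1); compute convergents through index 1.
Convergents (p_i = a_i*p_{i-1} + p_{i-2}, q_i = a_i*q_{i-1} + q_{i-2} with p_{-2}=0, p_{-1}=1, q_{-2}=1, q_{-1}=0):
  i=0: a_0=48, p_0 = 48*1 + 0 = 48, q_0 = 48*0 + 1 = 1.
  i=1: a_1=6, p_1 = 6*48 + 1 = 289, q_1 = 6*1 + 0 = 6.
Check: 289^2 - 2320*6^2 = 83521 - 83520 = 1, so (x, y) = (289, 6) solves the equation, and by the theorem it is the least positive solution.

(x, y) = (289, 6)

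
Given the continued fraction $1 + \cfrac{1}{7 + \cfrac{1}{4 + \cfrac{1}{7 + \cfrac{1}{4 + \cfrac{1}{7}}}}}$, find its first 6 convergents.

1/1, 8/7, 33/29, 239/210, 989/869, 7162/6293

Using the convergent recurrence p_i = a_i*p_{i-1} + p_{i-2}, q_i = a_i*q_{i-1} + q_{i-2} with p_{-2}=0, p_{-1}=1, q_{-2}=1, q_{-1}=0:
  i=0: a_0=1, p_0 = 1*1 + 0 = 1, q_0 = 1*0 + 1 = 1.
  i=1: a_1=7, p_1 = 7*1 + 1 = 8, q_1 = 7*1 + 0 = 7.
  i=2: a_2=4, p_2 = 4*8 + 1 = 33, q_2 = 4*7 + 1 = 29.
  i=3: a_3=7, p_3 = 7*33 + 8 = 239, q_3 = 7*29 + 7 = 210.
  i=4: a_4=4, p_4 = 4*239 + 33 = 989, q_4 = 4*210 + 29 = 869.
  i=5: a_5=7, p_5 = 7*989 + 239 = 7162, q_5 = 7*869 + 210 = 6293.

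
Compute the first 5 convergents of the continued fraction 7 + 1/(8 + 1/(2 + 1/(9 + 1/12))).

7/1, 57/8, 121/17, 1146/161, 13873/1949

Using the convergent recurrence p_i = a_i*p_{i-1} + p_{i-2}, q_i = a_i*q_{i-1} + q_{i-2} with p_{-2}=0, p_{-1}=1, q_{-2}=1, q_{-1}=0:
  i=0: a_0=7, p_0 = 7*1 + 0 = 7, q_0 = 7*0 + 1 = 1.
  i=1: a_1=8, p_1 = 8*7 + 1 = 57, q_1 = 8*1 + 0 = 8.
  i=2: a_2=2, p_2 = 2*57 + 7 = 121, q_2 = 2*8 + 1 = 17.
  i=3: a_3=9, p_3 = 9*121 + 57 = 1146, q_3 = 9*17 + 8 = 161.
  i=4: a_4=12, p_4 = 12*1146 + 121 = 13873, q_4 = 12*161 + 17 = 1949.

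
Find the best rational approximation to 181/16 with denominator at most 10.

113/10

Expand x = 181/16 as a continued fraction with the Euclidean algorithm:
  181 = 11*16 + 5, so a_0 = 11.
  16 = 3*5 + 1, so a_1 = 3.
  5 = 5*1 + 0, so a_2 = 5.
so x = [11; 3, 5].
Convergents (p_i = a_i*p_{i-1} + p_{i-2}, q_i = a_i*q_{i-1} + q_{i-2} with p_{-2}=0, p_{-1}=1, q_{-2}=1, q_{-1}=0), until the denominator exceeds 10:
  i=0: a_0=11, p_0 = 11*1 + 0 = 11, q_0 = 11*0 + 1 = 1.
  i=1: a_1=3, p_1 = 3*11 + 1 = 34, q_1 = 3*1 + 0 = 3.
  i=2: a_2=5, p_2 = 5*34 + 11 = 181, q_2 = 5*3 + 1 = 16.
q_2 = 16 > 10, so the last convergent with denominator <= 10 is p_1/q_1 = 34/3.
The closest fraction with denominator <= 10 is either p_1/q_1 or the intermediate fraction (k*p_1 + p_0)/(k*q_1 + q_0) with the largest k >= 1 whose denominator stays <= 10; these approach x as k grows, and every other convergent or intermediate fraction in range is farther away.
Largest k: floor((10 - q_0)/q_1) = floor((10 - 1)/3) = 3.
That gives (3*34 + 11)/(3*3 + 1) = 113/10.
Compare the errors: |x - 34/3| = |181*3 - 34*16|/(16*3) = 1/48, and |x - 113/10| = |181*10 - 113*16|/(16*10) = 2/160.
Cross-multiplying, 2*48 = 96 < 160 = 1*160, so 2/160 is smaller: the intermediate fraction 113/10 is closer to x than 34/3.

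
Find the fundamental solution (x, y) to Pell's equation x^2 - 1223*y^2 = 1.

(x, y) = (1224, 35)

First expand sqrt(1223) as a continued fraction. With x_i = (sqrt(1223) + m_i)/d_i and (m_0, d_0) = (0, 1): a_0 = floor(sqrt(1223)) = 34, since 34^2 = 1156 <= 1223 < 1225 = 35^2.
Iterate m_{i+1} = d_i*a_i - m_i, d_{i+1} = (1223 - m_{i+1}^2)/d_i, a_{i+1} = floor((a_0 + m_{i+1})/d_{i+1}):
  m_1 = 1*34 - 0 = 34, d_1 = (1223 - 34^2)/1 = 67/1 = 67, a_1 = floor((34 + 34)/67) = 1.
  m_2 = 67*1 - 34 = 33, d_2 = (1223 - 33^2)/67 = 134/67 = 2, a_2 = floor((34 + 33)/2) = 33.
  m_3 = 2*33 - 33 = 33, d_3 = (1223 - 33^2)/2 = 134/2 = 67, a_3 = floor((34 + 33)/67) = 1.
  m_4 = 67*1 - 33 = 34, d_4 = (1223 - 34^2)/67 = 67/67 = 1, a_4 = floor((34 + 34)/1) = 68.
  m_5 = 1*68 - 34 = 34, d_5 = (1223 - 34^2)/1 = 67/1 = 67: (m_5, d_5) = (m_1, d_1) = (34, 67), so from here the quotients repeat a_1, ..., a_4; the period length is 4.
So sqrt(1223) = [34; (1, 33, 1, 68)] with period length k = 4.
k is even, so the fundamental solution of x^2 - 1223y^2 = 1 is (p_{k-1}, q_{k-1}) = (p_3, q_3); compute convergents through index 3.
Convergents (p_i = a_i*p_{i-1} + p_{i-2}, q_i = a_i*q_{i-1} + q_{i-2} with p_{-2}=0, p_{-1}=1, q_{-2}=1, q_{-1}=0):
  i=0: a_0=34, p_0 = 34*1 + 0 = 34, q_0 = 34*0 + 1 = 1.
  i=1: a_1=1, p_1 = 1*34 + 1 = 35, q_1 = 1*1 + 0 = 1.
  i=2: a_2=33, p_2 = 33*35 + 34 = 1189, q_2 = 33*1 + 1 = 34.
  i=3: a_3=1, p_3 = 1*1189 + 35 = 1224, q_3 = 1*34 + 1 = 35.
Check: 1224^2 - 1223*35^2 = 1498176 - 1498175 = 1, so (x, y) = (1224, 35) solves the equation, and by the theorem it is the least positive solution.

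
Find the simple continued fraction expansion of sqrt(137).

Write x_i = (sqrt(137) + m_i)/d_i with (m_0, d_0) = (0, 1). a_0 = floor(sqrt(137)) = 11, since 11^2 = 121 <= 137 < 144 = 12^2.
Iterate m_{i+1} = d_i*a_i - m_i, d_{i+1} = (137 - m_{i+1}^2)/d_i, a_{i+1} = floor((a_0 + m_{i+1})/d_{i+1}):
  m_1 = 1*11 - 0 = 11, d_1 = (137 - 11^2)/1 = 16/1 = 16, a_1 = floor((11 + 11)/16) = 1.
  m_2 = 16*1 - 11 = 5, d_2 = (137 - 5^2)/16 = 112/16 = 7, a_2 = floor((11 + 5)/7) = 2.
  m_3 = 7*2 - 5 = 9, d_3 = (137 - 9^2)/7 = 56/7 = 8, a_3 = floor((11 + 9)/8) = 2.
  m_4 = 8*2 - 9 = 7, d_4 = (137 - 7^2)/8 = 88/8 = 11, a_4 = floor((11 + 7)/11) = 1.
  m_5 = 11*1 - 7 = 4, d_5 = (137 - 4^2)/11 = 121/11 = 11, a_5 = floor((11 + 4)/11) = 1.
  m_6 = 11*1 - 4 = 7, d_6 = (137 - 7^2)/11 = 88/11 = 8, a_6 = floor((11 + 7)/8) = 2.
  m_7 = 8*2 - 7 = 9, d_7 = (137 - 9^2)/8 = 56/8 = 7, a_7 = floor((11 + 9)/7) = 2.
  m_8 = 7*2 - 9 = 5, d_8 = (137 - 5^2)/7 = 112/7 = 16, a_8 = floor((11 + 5)/16) = 1.
  m_9 = 16*1 - 5 = 11, d_9 = (137 - 11^2)/16 = 16/16 = 1, a_9 = floor((11 + 11)/1) = 22.
  m_10 = 1*22 - 11 = 11, d_10 = (137 - 11^2)/1 = 16/1 = 16: (m_10, d_10) = (m_1, d_1) = (11, 16), so from here the quotients repeat a_1, ..., a_9; the period length is 9.
Hence the expansion of sqrt(137) is a_0 = 11 followed by the repeating block 1, 2, 2, 1, 1, 2, 2, 1, 22 (period 9).

[11; (1, 2, 2, 1, 1, 2, 2, 1, 22)]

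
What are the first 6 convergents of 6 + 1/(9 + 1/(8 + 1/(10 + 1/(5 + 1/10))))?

6/1, 55/9, 446/73, 4515/739, 23021/3768, 234725/38419

Using the convergent recurrence p_i = a_i*p_{i-1} + p_{i-2}, q_i = a_i*q_{i-1} + q_{i-2} with p_{-2}=0, p_{-1}=1, q_{-2}=1, q_{-1}=0:
  i=0: a_0=6, p_0 = 6*1 + 0 = 6, q_0 = 6*0 + 1 = 1.
  i=1: a_1=9, p_1 = 9*6 + 1 = 55, q_1 = 9*1 + 0 = 9.
  i=2: a_2=8, p_2 = 8*55 + 6 = 446, q_2 = 8*9 + 1 = 73.
  i=3: a_3=10, p_3 = 10*446 + 55 = 4515, q_3 = 10*73 + 9 = 739.
  i=4: a_4=5, p_4 = 5*4515 + 446 = 23021, q_4 = 5*739 + 73 = 3768.
  i=5: a_5=10, p_5 = 10*23021 + 4515 = 234725, q_5 = 10*3768 + 739 = 38419.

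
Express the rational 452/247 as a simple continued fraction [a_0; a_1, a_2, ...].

Run the Euclidean algorithm on 452 and 247; the successive quotients are the partial quotients a_0, a_1, ... (each step inverts the fractional part left over by the previous one):
  452 = 1*247 + 205, so a_0 = 1.
  247 = 1*205 + 42, so a_1 = 1.
  205 = 4*42 + 37, so a_2 = 4.
  42 = 1*37 + 5, so a_3 = 1.
  37 = 7*5 + 2, so a_4 = 7.
  5 = 2*2 + 1, so a_5 = 2.
  2 = 2*1 + 0, so a_6 = 2.
The remainder reaches 0 after 7 divisions, so the expansion has 7 partial quotients, read off in order.

[1; 1, 4, 1, 7, 2, 2]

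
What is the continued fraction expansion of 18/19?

[0; 1, 18]

Run the Euclidean algorithm on 18 and 19; the successive quotients are the partial quotients a_0, a_1, ... (each step inverts the fractional part left over by the previous one):
  18 = 0*19 + 18, so a_0 = 0.
  19 = 1*18 + 1, so a_1 = 1.
  18 = 18*1 + 0, so a_2 = 18.
The remainder reaches 0 after 3 divisions, so the expansion has 3 partial quotients, read off in order.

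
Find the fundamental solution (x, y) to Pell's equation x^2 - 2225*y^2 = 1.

First expand sqrt(2225) as a continued fraction. With x_i = (sqrt(2225) + m_i)/d_i and (m_0, d_0) = (0, 1): a_0 = floor(sqrt(2225)) = 47, since 47^2 = 2209 <= 2225 < 2304 = 48^2.
Iterate m_{i+1} = d_i*a_i - m_i, d_{i+1} = (2225 - m_{i+1}^2)/d_i, a_{i+1} = floor((a_0 + m_{i+1})/d_{i+1}):
  m_1 = 1*47 - 0 = 47, d_1 = (2225 - 47^2)/1 = 16/1 = 16, a_1 = floor((47 + 47)/16) = 5.
  m_2 = 16*5 - 47 = 33, d_2 = (2225 - 33^2)/16 = 1136/16 = 71, a_2 = floor((47 + 33)/71) = 1.
  m_3 = 71*1 - 33 = 38, d_3 = (2225 - 38^2)/71 = 781/71 = 11, a_3 = floor((47 + 38)/11) = 7.
  m_4 = 11*7 - 38 = 39, d_4 = (2225 - 39^2)/11 = 704/11 = 64, a_4 = floor((47 + 39)/64) = 1.
  m_5 = 64*1 - 39 = 25, d_5 = (2225 - 25^2)/64 = 1600/64 = 25, a_5 = floor((47 + 25)/25) = 2.
  m_6 = 25*2 - 25 = 25, d_6 = (2225 - 25^2)/25 = 1600/25 = 64, a_6 = floor((47 + 25)/64) = 1.
  m_7 = 64*1 - 25 = 39, d_7 = (2225 - 39^2)/64 = 704/64 = 11, a_7 = floor((47 + 39)/11) = 7.
  m_8 = 11*7 - 39 = 38, d_8 = (2225 - 38^2)/11 = 781/11 = 71, a_8 = floor((47 + 38)/71) = 1.
  m_9 = 71*1 - 38 = 33, d_9 = (2225 - 33^2)/71 = 1136/71 = 16, a_9 = floor((47 + 33)/16) = 5.
  m_10 = 16*5 - 33 = 47, d_10 = (2225 - 47^2)/16 = 16/16 = 1, a_10 = floor((47 + 47)/1) = 94.
  m_11 = 1*94 - 47 = 47, d_11 = (2225 - 47^2)/1 = 16/1 = 16: (m_11, d_11) = (m_1, d_1) = (47, 16), so from here the quotients repeat a_1, ..., a_10; the period length is 10.
So sqrt(2225) = [47; (5, 1, 7, 1, 2, 1, 7, 1, 5, 94)] with period length k = 10.
k is even, so the fundamental solution of x^2 - 2225y^2 = 1 is (p_{k-1}, q_{k-1}) = (p_9, q_9); compute convergents through index 9.
Convergents (p_i = a_i*p_{i-1} + p_{i-2}, q_i = a_i*q_{i-1} + q_{i-2} with p_{-2}=0, p_{-1}=1, q_{-2}=1, q_{-1}=0):
  i=0: a_0=47, p_0 = 47*1 + 0 = 47, q_0 = 47*0 + 1 = 1.
  i=1: a_1=5, p_1 = 5*47 + 1 = 236, q_1 = 5*1 + 0 = 5.
  i=2: a_2=1, p_2 = 1*236 + 47 = 283, q_2 = 1*5 + 1 = 6.
  i=3: a_3=7, p_3 = 7*283 + 236 = 2217, q_3 = 7*6 + 5 = 47.
  i=4: a_4=1, p_4 = 1*2217 + 283 = 2500, q_4 = 1*47 + 6 = 53.
  i=5: a_5=2, p_5 = 2*2500 + 2217 = 7217, q_5 = 2*53 + 47 = 153.
  i=6: a_6=1, p_6 = 1*7217 + 2500 = 9717, q_6 = 1*153 + 53 = 206.
  i=7: a_7=7, p_7 = 7*9717 + 7217 = 75236, q_7 = 7*206 + 153 = 1595.
  i=8: a_8=1, p_8 = 1*75236 + 9717 = 84953, q_8 = 1*1595 + 206 = 1801.
  i=9: a_9=5, p_9 = 5*84953 + 75236 = 500001, q_9 = 5*1801 + 1595 = 10600.
Check: 500001^2 - 2225*10600^2 = 250001000001 - 250001000000 = 1, so (x, y) = (500001, 10600) solves the equation, and by the theorem it is the least positive solution.

(x, y) = (500001, 10600)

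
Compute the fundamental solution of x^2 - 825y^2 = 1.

First expand sqrt(825) as a continued fraction. With x_i = (sqrt(825) + m_i)/d_i and (m_0, d_0) = (0, 1): a_0 = floor(sqrt(825)) = 28, since 28^2 = 784 <= 825 < 841 = 29^2.
Iterate m_{i+1} = d_i*a_i - m_i, d_{i+1} = (825 - m_{i+1}^2)/d_i, a_{i+1} = floor((a_0 + m_{i+1})/d_{i+1}):
  m_1 = 1*28 - 0 = 28, d_1 = (825 - 28^2)/1 = 41/1 = 41, a_1 = floor((28 + 28)/41) = 1.
  m_2 = 41*1 - 28 = 13, d_2 = (825 - 13^2)/41 = 656/41 = 16, a_2 = floor((28 + 13)/16) = 2.
  m_3 = 16*2 - 13 = 19, d_3 = (825 - 19^2)/16 = 464/16 = 29, a_3 = floor((28 + 19)/29) = 1.
  m_4 = 29*1 - 19 = 10, d_4 = (825 - 10^2)/29 = 725/29 = 25, a_4 = floor((28 + 10)/25) = 1.
  m_5 = 25*1 - 10 = 15, d_5 = (825 - 15^2)/25 = 600/25 = 24, a_5 = floor((28 + 15)/24) = 1.
  m_6 = 24*1 - 15 = 9, d_6 = (825 - 9^2)/24 = 744/24 = 31, a_6 = floor((28 + 9)/31) = 1.
  m_7 = 31*1 - 9 = 22, d_7 = (825 - 22^2)/31 = 341/31 = 11, a_7 = floor((28 + 22)/11) = 4.
  m_8 = 11*4 - 22 = 22, d_8 = (825 - 22^2)/11 = 341/11 = 31, a_8 = floor((28 + 22)/31) = 1.
  m_9 = 31*1 - 22 = 9, d_9 = (825 - 9^2)/31 = 744/31 = 24, a_9 = floor((28 + 9)/24) = 1.
  m_10 = 24*1 - 9 = 15, d_10 = (825 - 15^2)/24 = 600/24 = 25, a_10 = floor((28 + 15)/25) = 1.
  m_11 = 25*1 - 15 = 10, d_11 = (825 - 10^2)/25 = 725/25 = 29, a_11 = floor((28 + 10)/29) = 1.
  m_12 = 29*1 - 10 = 19, d_12 = (825 - 19^2)/29 = 464/29 = 16, a_12 = floor((28 + 19)/16) = 2.
  m_13 = 16*2 - 19 = 13, d_13 = (825 - 13^2)/16 = 656/16 = 41, a_13 = floor((28 + 13)/41) = 1.
  m_14 = 41*1 - 13 = 28, d_14 = (825 - 28^2)/41 = 41/41 = 1, a_14 = floor((28 + 28)/1) = 56.
  m_15 = 1*56 - 28 = 28, d_15 = (825 - 28^2)/1 = 41/1 = 41: (m_15, d_15) = (m_1, d_1) = (28, 41), so from here the quotients repeat a_1, ..., a_14; the period length is 14.
So sqrt(825) = [28; (1, 2, 1, 1, 1, 1, 4, 1, 1, 1, 1, 2, 1, 56)] with period length k = 14.
k is even, so the fundamental solution of x^2 - 825y^2 = 1 is (p_{k-1}, q_{k-1}) = (p_13, q_13); compute convergents through index 13.
Convergents (p_i = a_i*p_{i-1} + p_{i-2}, q_i = a_i*q_{i-1} + q_{i-2} with p_{-2}=0, p_{-1}=1, q_{-2}=1, q_{-1}=0):
  i=0: a_0=28, p_0 = 28*1 + 0 = 28, q_0 = 28*0 + 1 = 1.
  i=1: a_1=1, p_1 = 1*28 + 1 = 29, q_1 = 1*1 + 0 = 1.
  i=2: a_2=2, p_2 = 2*29 + 28 = 86, q_2 = 2*1 + 1 = 3.
  i=3: a_3=1, p_3 = 1*86 + 29 = 115, q_3 = 1*3 + 1 = 4.
  i=4: a_4=1, p_4 = 1*115 + 86 = 201, q_4 = 1*4 + 3 = 7.
  i=5: a_5=1, p_5 = 1*201 + 115 = 316, q_5 = 1*7 + 4 = 11.
  i=6: a_6=1, p_6 = 1*316 + 201 = 517, q_6 = 1*11 + 7 = 18.
  i=7: a_7=4, p_7 = 4*517 + 316 = 2384, q_7 = 4*18 + 11 = 83.
  i=8: a_8=1, p_8 = 1*2384 + 517 = 2901, q_8 = 1*83 + 18 = 101.
  i=9: a_9=1, p_9 = 1*2901 + 2384 = 5285, q_9 = 1*101 + 83 = 184.
  i=10: a_10=1, p_10 = 1*5285 + 2901 = 8186, q_10 = 1*184 + 101 = 285.
  i=11: a_11=1, p_11 = 1*8186 + 5285 = 13471, q_11 = 1*285 + 184 = 469.
  i=12: a_12=2, p_12 = 2*13471 + 8186 = 35128, q_12 = 2*469 + 285 = 1223.
  i=13: a_13=1, p_13 = 1*35128 + 13471 = 48599, q_13 = 1*1223 + 469 = 1692.
Check: 48599^2 - 825*1692^2 = 2361862801 - 2361862800 = 1, so (x, y) = (48599, 1692) solves the equation, and by the theorem it is the least positive solution.

(x, y) = (48599, 1692)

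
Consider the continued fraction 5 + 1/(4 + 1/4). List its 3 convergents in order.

5/1, 21/4, 89/17

Using the convergent recurrence p_i = a_i*p_{i-1} + p_{i-2}, q_i = a_i*q_{i-1} + q_{i-2} with p_{-2}=0, p_{-1}=1, q_{-2}=1, q_{-1}=0:
  i=0: a_0=5, p_0 = 5*1 + 0 = 5, q_0 = 5*0 + 1 = 1.
  i=1: a_1=4, p_1 = 4*5 + 1 = 21, q_1 = 4*1 + 0 = 4.
  i=2: a_2=4, p_2 = 4*21 + 5 = 89, q_2 = 4*4 + 1 = 17.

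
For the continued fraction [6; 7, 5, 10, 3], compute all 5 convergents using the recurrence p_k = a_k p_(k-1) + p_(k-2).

Using the convergent recurrence p_i = a_i*p_{i-1} + p_{i-2}, q_i = a_i*q_{i-1} + q_{i-2} with p_{-2}=0, p_{-1}=1, q_{-2}=1, q_{-1}=0:
  i=0: a_0=6, p_0 = 6*1 + 0 = 6, q_0 = 6*0 + 1 = 1.
  i=1: a_1=7, p_1 = 7*6 + 1 = 43, q_1 = 7*1 + 0 = 7.
  i=2: a_2=5, p_2 = 5*43 + 6 = 221, q_2 = 5*7 + 1 = 36.
  i=3: a_3=10, p_3 = 10*221 + 43 = 2253, q_3 = 10*36 + 7 = 367.
  i=4: a_4=3, p_4 = 3*2253 + 221 = 6980, q_4 = 3*367 + 36 = 1137.

6/1, 43/7, 221/36, 2253/367, 6980/1137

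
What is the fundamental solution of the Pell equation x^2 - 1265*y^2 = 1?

(x, y) = (206999, 5820)

First expand sqrt(1265) as a continued fraction. With x_i = (sqrt(1265) + m_i)/d_i and (m_0, d_0) = (0, 1): a_0 = floor(sqrt(1265)) = 35, since 35^2 = 1225 <= 1265 < 1296 = 36^2.
Iterate m_{i+1} = d_i*a_i - m_i, d_{i+1} = (1265 - m_{i+1}^2)/d_i, a_{i+1} = floor((a_0 + m_{i+1})/d_{i+1}):
  m_1 = 1*35 - 0 = 35, d_1 = (1265 - 35^2)/1 = 40/1 = 40, a_1 = floor((35 + 35)/40) = 1.
  m_2 = 40*1 - 35 = 5, d_2 = (1265 - 5^2)/40 = 1240/40 = 31, a_2 = floor((35 + 5)/31) = 1.
  m_3 = 31*1 - 5 = 26, d_3 = (1265 - 26^2)/31 = 589/31 = 19, a_3 = floor((35 + 26)/19) = 3.
  m_4 = 19*3 - 26 = 31, d_4 = (1265 - 31^2)/19 = 304/19 = 16, a_4 = floor((35 + 31)/16) = 4.
  m_5 = 16*4 - 31 = 33, d_5 = (1265 - 33^2)/16 = 176/16 = 11, a_5 = floor((35 + 33)/11) = 6.
  m_6 = 11*6 - 33 = 33, d_6 = (1265 - 33^2)/11 = 176/11 = 16, a_6 = floor((35 + 33)/16) = 4.
  m_7 = 16*4 - 33 = 31, d_7 = (1265 - 31^2)/16 = 304/16 = 19, a_7 = floor((35 + 31)/19) = 3.
  m_8 = 19*3 - 31 = 26, d_8 = (1265 - 26^2)/19 = 589/19 = 31, a_8 = floor((35 + 26)/31) = 1.
  m_9 = 31*1 - 26 = 5, d_9 = (1265 - 5^2)/31 = 1240/31 = 40, a_9 = floor((35 + 5)/40) = 1.
  m_10 = 40*1 - 5 = 35, d_10 = (1265 - 35^2)/40 = 40/40 = 1, a_10 = floor((35 + 35)/1) = 70.
  m_11 = 1*70 - 35 = 35, d_11 = (1265 - 35^2)/1 = 40/1 = 40: (m_11, d_11) = (m_1, d_1) = (35, 40), so from here the quotients repeat a_1, ..., a_10; the period length is 10.
So sqrt(1265) = [35; (1, 1, 3, 4, 6, 4, 3, 1, 1, 70)] with period length k = 10.
k is even, so the fundamental solution of x^2 - 1265y^2 = 1 is (p_{k-1}, q_{k-1}) = (p_9, q_9); compute convergents through index 9.
Convergents (p_i = a_i*p_{i-1} + p_{i-2}, q_i = a_i*q_{i-1} + q_{i-2} with p_{-2}=0, p_{-1}=1, q_{-2}=1, q_{-1}=0):
  i=0: a_0=35, p_0 = 35*1 + 0 = 35, q_0 = 35*0 + 1 = 1.
  i=1: a_1=1, p_1 = 1*35 + 1 = 36, q_1 = 1*1 + 0 = 1.
  i=2: a_2=1, p_2 = 1*36 + 35 = 71, q_2 = 1*1 + 1 = 2.
  i=3: a_3=3, p_3 = 3*71 + 36 = 249, q_3 = 3*2 + 1 = 7.
  i=4: a_4=4, p_4 = 4*249 + 71 = 1067, q_4 = 4*7 + 2 = 30.
  i=5: a_5=6, p_5 = 6*1067 + 249 = 6651, q_5 = 6*30 + 7 = 187.
  i=6: a_6=4, p_6 = 4*6651 + 1067 = 27671, q_6 = 4*187 + 30 = 778.
  i=7: a_7=3, p_7 = 3*27671 + 6651 = 89664, q_7 = 3*778 + 187 = 2521.
  i=8: a_8=1, p_8 = 1*89664 + 27671 = 117335, q_8 = 1*2521 + 778 = 3299.
  i=9: a_9=1, p_9 = 1*117335 + 89664 = 206999, q_9 = 1*3299 + 2521 = 5820.
Check: 206999^2 - 1265*5820^2 = 42848586001 - 42848586000 = 1, so (x, y) = (206999, 5820) solves the equation, and by the theorem it is the least positive solution.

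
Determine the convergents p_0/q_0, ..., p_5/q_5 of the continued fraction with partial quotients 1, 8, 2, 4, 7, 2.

1/1, 9/8, 19/17, 85/76, 614/549, 1313/1174

Using the convergent recurrence p_i = a_i*p_{i-1} + p_{i-2}, q_i = a_i*q_{i-1} + q_{i-2} with p_{-2}=0, p_{-1}=1, q_{-2}=1, q_{-1}=0:
  i=0: a_0=1, p_0 = 1*1 + 0 = 1, q_0 = 1*0 + 1 = 1.
  i=1: a_1=8, p_1 = 8*1 + 1 = 9, q_1 = 8*1 + 0 = 8.
  i=2: a_2=2, p_2 = 2*9 + 1 = 19, q_2 = 2*8 + 1 = 17.
  i=3: a_3=4, p_3 = 4*19 + 9 = 85, q_3 = 4*17 + 8 = 76.
  i=4: a_4=7, p_4 = 7*85 + 19 = 614, q_4 = 7*76 + 17 = 549.
  i=5: a_5=2, p_5 = 2*614 + 85 = 1313, q_5 = 2*549 + 76 = 1174.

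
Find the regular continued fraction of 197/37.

Run the Euclidean algorithm on 197 and 37; the successive quotients are the partial quotients a_0, a_1, ... (each step inverts the fractional part left over by the previous one):
  197 = 5*37 + 12, so a_0 = 5.
  37 = 3*12 + 1, so a_1 = 3.
  12 = 12*1 + 0, so a_2 = 12.
The remainder reaches 0 after 3 divisions, so the expansion has 3 partial quotients, read off in order.

[5; 3, 12]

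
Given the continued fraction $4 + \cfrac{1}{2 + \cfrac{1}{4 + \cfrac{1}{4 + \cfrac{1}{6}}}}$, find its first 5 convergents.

4/1, 9/2, 40/9, 169/38, 1054/237

Using the convergent recurrence p_i = a_i*p_{i-1} + p_{i-2}, q_i = a_i*q_{i-1} + q_{i-2} with p_{-2}=0, p_{-1}=1, q_{-2}=1, q_{-1}=0:
  i=0: a_0=4, p_0 = 4*1 + 0 = 4, q_0 = 4*0 + 1 = 1.
  i=1: a_1=2, p_1 = 2*4 + 1 = 9, q_1 = 2*1 + 0 = 2.
  i=2: a_2=4, p_2 = 4*9 + 4 = 40, q_2 = 4*2 + 1 = 9.
  i=3: a_3=4, p_3 = 4*40 + 9 = 169, q_3 = 4*9 + 2 = 38.
  i=4: a_4=6, p_4 = 6*169 + 40 = 1054, q_4 = 6*38 + 9 = 237.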